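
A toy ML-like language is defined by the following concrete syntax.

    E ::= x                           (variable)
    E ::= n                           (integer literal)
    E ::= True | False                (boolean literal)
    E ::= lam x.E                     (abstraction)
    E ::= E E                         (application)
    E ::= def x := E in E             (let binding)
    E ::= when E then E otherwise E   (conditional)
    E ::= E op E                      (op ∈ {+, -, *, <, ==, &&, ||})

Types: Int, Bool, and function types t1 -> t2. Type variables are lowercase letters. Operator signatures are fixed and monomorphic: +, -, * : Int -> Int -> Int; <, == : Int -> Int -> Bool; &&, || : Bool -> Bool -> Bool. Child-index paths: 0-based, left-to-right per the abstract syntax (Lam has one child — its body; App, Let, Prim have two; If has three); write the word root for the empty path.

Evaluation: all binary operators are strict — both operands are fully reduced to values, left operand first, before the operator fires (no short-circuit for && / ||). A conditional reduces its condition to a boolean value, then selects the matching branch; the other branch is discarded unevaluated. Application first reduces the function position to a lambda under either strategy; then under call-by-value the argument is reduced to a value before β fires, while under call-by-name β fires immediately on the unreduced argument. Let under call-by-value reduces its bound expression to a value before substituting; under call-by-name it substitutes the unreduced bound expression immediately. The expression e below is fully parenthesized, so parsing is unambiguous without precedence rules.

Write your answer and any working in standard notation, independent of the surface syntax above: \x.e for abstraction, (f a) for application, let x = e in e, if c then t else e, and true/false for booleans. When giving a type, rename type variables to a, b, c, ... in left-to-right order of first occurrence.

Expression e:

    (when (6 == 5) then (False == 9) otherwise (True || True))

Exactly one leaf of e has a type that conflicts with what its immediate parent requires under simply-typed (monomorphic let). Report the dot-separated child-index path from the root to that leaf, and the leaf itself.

Answer: 1.0 : false

Working:
  unify Int ~ Int
  unify Int ~ Int
  unify Bool ~ Bool
  unify Bool ~ Int
  FAIL: mismatch Bool ~ Int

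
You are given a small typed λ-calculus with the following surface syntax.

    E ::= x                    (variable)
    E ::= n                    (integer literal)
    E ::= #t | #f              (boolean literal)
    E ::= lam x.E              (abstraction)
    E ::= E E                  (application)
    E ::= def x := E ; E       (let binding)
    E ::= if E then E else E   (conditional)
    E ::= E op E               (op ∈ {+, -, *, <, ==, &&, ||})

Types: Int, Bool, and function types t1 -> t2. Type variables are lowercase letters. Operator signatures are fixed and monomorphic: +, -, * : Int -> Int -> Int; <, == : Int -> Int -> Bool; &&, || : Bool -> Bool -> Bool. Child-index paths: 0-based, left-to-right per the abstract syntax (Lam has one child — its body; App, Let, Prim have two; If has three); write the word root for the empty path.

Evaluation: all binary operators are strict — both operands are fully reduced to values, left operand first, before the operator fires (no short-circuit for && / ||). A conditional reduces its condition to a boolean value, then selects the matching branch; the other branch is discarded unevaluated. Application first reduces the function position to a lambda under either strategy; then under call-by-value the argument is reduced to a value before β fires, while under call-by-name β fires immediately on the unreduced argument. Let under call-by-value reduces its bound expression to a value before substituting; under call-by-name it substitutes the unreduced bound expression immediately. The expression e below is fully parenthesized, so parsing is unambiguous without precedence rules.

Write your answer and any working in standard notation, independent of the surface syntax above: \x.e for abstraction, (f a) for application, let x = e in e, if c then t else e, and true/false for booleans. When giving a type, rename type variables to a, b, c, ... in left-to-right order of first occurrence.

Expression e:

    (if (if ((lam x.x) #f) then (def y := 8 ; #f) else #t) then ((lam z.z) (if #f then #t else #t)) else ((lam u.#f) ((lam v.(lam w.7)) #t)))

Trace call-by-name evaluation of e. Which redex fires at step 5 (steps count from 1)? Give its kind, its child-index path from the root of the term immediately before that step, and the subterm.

Answer: if at root : (if false then true else true)

Trace:
step 0: (if (if ((\x.x) false) then (let y = 8 in false) else true) then ((\z.z) (if false then true else true)) else ((\u.false) ((\v.(\w.7)) true)))
step 1: [beta@0.0] (if (if false then (let y = 8 in false) else true) then ((\z.z) (if false then true else true)) else ((\u.false) ((\v.(\w.7)) true)))
step 2: [if@0] (if true then ((\z.z) (if false then true else true)) else ((\u.false) ((\v.(\w.7)) true)))
step 3: [if@root] ((\z.z) (if false then true else true))
step 4: [beta@root] (if false then true else true)
step 5: [if@root] true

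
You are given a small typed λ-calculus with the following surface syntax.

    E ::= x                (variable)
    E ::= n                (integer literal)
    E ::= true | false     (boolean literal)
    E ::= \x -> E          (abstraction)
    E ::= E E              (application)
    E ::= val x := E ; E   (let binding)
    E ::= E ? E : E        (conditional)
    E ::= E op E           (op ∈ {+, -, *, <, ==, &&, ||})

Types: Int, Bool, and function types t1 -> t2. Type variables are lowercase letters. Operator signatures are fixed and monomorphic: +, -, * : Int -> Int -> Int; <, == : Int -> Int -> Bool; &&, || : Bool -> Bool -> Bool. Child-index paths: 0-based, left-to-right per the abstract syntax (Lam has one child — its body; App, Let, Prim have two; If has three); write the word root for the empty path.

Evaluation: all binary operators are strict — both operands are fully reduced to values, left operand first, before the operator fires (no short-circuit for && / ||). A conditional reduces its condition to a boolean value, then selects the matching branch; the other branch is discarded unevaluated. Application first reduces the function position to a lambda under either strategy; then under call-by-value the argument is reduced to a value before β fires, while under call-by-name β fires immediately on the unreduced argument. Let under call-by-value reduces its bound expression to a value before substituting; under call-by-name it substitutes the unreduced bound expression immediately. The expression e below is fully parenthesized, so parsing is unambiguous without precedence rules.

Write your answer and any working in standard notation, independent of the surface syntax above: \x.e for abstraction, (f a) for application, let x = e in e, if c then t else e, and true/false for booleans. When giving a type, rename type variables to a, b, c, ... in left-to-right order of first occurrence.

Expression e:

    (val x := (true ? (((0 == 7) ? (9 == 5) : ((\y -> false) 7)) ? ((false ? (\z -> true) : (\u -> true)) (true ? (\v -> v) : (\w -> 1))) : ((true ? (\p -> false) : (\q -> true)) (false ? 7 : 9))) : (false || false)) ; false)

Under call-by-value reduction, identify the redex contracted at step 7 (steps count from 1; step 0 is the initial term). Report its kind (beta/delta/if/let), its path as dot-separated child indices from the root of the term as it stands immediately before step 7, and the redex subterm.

Working:
step 0: (let x = (if true then (if (if (0 == 7) then (9 == 5) else ((\y.false) 7)) then ((if false then (\z.true) else (\u.true)) (if true then (\v.v) else (\w.1))) else ((if true then (\p.false) else (\q.true)) (if false then 7 else 9))) else (false || false)) in false)
step 1: [if@0] (let x = (if (if (0 == 7) then (9 == 5) else ((\y.false) 7)) then ((if false then (\z.true) else (\u.true)) (if true then (\v.v) else (\w.1))) else ((if true then (\p.false) else (\q.true)) (if false then 7 else 9))) in false)
step 2: [delta@0.0.0] (let x = (if (if false then (9 == 5) else ((\y.false) 7)) then ((if false then (\z.true) else (\u.true)) (if true then (\v.v) else (\w.1))) else ((if true then (\p.false) else (\q.true)) (if false then 7 else 9))) in false)
step 3: [if@0.0] (let x = (if ((\y.false) 7) then ((if false then (\z.true) else (\u.true)) (if true then (\v.v) else (\w.1))) else ((if true then (\p.false) else (\q.true)) (if false then 7 else 9))) in false)
step 4: [beta@0.0] (let x = (if false then ((if false then (\z.true) else (\u.true)) (if true then (\v.v) else (\w.1))) else ((if true then (\p.false) else (\q.true)) (if false then 7 else 9))) in false)
step 5: [if@0] (let x = ((if true then (\p.false) else (\q.true)) (if false then 7 else 9)) in false)
step 6: [if@0.0] (let x = ((\p.false) (if false then 7 else 9)) in false)
step 7: [if@0.1] (let x = ((\p.false) 9) in false)

Answer: if at 0.1 : (if false then 7 else 9)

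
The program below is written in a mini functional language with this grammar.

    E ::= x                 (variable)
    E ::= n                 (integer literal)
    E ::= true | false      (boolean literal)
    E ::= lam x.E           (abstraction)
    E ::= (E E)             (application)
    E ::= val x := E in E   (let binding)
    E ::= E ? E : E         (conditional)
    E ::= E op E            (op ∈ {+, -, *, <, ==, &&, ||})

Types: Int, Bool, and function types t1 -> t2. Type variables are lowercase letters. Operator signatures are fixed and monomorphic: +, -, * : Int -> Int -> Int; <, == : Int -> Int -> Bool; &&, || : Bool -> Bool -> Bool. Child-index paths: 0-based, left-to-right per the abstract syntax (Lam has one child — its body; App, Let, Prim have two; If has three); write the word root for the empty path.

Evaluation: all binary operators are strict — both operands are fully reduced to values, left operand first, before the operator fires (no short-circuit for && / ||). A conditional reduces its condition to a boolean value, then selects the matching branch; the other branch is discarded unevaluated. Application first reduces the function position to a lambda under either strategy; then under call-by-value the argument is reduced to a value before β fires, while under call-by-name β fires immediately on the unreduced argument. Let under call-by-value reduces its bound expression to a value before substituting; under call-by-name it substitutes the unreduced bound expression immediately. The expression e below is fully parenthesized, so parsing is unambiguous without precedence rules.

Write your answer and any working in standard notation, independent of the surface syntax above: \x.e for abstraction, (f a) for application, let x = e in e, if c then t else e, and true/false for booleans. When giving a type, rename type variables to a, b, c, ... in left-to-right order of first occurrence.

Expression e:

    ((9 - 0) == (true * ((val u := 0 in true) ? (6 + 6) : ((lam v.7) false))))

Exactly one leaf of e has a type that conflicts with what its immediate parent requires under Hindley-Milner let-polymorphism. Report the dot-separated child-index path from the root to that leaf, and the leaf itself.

Trace:
  unify Int ~ Int
  unify Int ~ Int
  unify Int ~ Int
  unify Bool ~ Int
  FAIL: mismatch Bool ~ Int

Answer: 1.0 : true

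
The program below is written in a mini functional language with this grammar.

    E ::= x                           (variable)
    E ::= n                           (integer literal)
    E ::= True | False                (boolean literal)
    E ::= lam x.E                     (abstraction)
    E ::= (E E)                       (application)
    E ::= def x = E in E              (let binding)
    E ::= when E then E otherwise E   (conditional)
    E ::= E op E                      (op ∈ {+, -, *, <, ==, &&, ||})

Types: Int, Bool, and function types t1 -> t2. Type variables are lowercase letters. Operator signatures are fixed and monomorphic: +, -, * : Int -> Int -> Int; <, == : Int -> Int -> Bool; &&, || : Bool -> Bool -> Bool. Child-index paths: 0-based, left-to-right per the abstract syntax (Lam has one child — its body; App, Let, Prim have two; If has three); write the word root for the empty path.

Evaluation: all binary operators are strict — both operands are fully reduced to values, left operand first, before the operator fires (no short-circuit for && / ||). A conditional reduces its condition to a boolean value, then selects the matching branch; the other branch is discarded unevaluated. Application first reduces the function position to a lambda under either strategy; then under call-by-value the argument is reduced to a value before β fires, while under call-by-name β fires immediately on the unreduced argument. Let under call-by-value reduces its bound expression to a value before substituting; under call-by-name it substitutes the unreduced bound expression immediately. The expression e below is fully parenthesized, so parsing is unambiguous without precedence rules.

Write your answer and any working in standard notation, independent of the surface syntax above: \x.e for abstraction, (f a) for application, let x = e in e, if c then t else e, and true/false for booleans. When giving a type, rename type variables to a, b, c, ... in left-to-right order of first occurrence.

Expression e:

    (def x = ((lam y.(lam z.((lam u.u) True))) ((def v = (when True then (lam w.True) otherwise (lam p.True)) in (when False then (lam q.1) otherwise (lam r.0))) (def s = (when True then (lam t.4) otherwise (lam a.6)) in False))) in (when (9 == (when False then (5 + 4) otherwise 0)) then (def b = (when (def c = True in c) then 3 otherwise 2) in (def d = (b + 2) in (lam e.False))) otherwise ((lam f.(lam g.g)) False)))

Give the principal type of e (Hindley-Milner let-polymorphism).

Derivation:
u : c
\u._ : c -> c
  unify c -> c ~ Bool -> d
  unify c ~ Bool
  unify Bool ~ d
_ _ : Bool
\z._ : b -> Bool
\y._ : a -> b -> Bool
  unify Bool ~ Bool
\w._ : e -> Bool
\p._ : f -> Bool
  unify e -> Bool ~ f -> Bool
  unify e ~ f
  unify Bool ~ Bool
let v : forall. f -> Bool
  unify Bool ~ Bool
\q._ : g -> Int
\r._ : h -> Int
  unify g -> Int ~ h -> Int
  unify g ~ h
  unify Int ~ Int
  unify Bool ~ Bool
\t._ : i -> Int
\a._ : j -> Int
  unify i -> Int ~ j -> Int
  unify i ~ j
  unify Int ~ Int
let s : forall. j -> Int
  unify h -> Int ~ Bool -> k
  unify h ~ Bool
  unify Int ~ k
_ _ : Int
  unify a -> b -> Bool ~ Int -> l
  unify a ~ Int
  unify b -> Bool ~ l
_ _ : b -> Bool
let x : forall. b -> Bool
  unify Int ~ Int
  unify Bool ~ Bool
  unify Int ~ Int
  unify Int ~ Int
  unify Int ~ Int
  unify Int ~ Int
  unify Bool ~ Bool
let c : Bool
c : Bool
  unify Bool ~ Bool
  unify Int ~ Int
let b : Int
b : Int
  unify Int ~ Int
  unify Int ~ Int
let d : Int
\e._ : m -> Bool
g : o
\g._ : o -> o
\f._ : n -> o -> o
  unify n -> o -> o ~ Bool -> p
  unify n ~ Bool
  unify o -> o ~ p
_ _ : o -> o
  unify m -> Bool ~ o -> o
  unify m ~ o
  unify Bool ~ o

Answer: Bool -> Bool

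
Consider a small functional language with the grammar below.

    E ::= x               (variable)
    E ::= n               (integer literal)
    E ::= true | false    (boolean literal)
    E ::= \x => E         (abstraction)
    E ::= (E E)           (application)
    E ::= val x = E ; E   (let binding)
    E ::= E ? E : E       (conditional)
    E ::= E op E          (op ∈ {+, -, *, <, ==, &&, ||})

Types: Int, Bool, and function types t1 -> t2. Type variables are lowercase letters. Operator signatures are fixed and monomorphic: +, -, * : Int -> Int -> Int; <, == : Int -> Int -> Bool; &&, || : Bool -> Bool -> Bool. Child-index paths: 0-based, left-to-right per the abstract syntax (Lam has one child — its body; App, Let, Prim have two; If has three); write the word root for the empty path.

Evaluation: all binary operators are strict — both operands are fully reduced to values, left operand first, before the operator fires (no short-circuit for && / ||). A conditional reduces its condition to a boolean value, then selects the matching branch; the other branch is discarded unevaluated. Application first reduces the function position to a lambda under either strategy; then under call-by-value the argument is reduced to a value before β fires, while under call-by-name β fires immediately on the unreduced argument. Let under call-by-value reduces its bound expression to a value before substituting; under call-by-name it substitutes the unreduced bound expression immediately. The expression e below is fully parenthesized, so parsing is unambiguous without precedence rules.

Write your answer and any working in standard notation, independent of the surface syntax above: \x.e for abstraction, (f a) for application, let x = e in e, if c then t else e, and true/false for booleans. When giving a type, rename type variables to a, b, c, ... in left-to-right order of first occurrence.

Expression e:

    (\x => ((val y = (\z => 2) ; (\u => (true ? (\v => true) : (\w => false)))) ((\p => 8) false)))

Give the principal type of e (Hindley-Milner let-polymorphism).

Answer: a -> b -> Bool

Working:
\z._ : b -> Int
let y : forall. b -> Int
  unify Bool ~ Bool
\v._ : d -> Bool
\w._ : e -> Bool
  unify d -> Bool ~ e -> Bool
  unify d ~ e
  unify Bool ~ Bool
\u._ : c -> e -> Bool
\p._ : f -> Int
  unify f -> Int ~ Bool -> g
  unify f ~ Bool
  unify Int ~ g
_ _ : Int
  unify c -> e -> Bool ~ Int -> h
  unify c ~ Int
  unify e -> Bool ~ h
_ _ : e -> Bool
\x._ : a -> e -> Bool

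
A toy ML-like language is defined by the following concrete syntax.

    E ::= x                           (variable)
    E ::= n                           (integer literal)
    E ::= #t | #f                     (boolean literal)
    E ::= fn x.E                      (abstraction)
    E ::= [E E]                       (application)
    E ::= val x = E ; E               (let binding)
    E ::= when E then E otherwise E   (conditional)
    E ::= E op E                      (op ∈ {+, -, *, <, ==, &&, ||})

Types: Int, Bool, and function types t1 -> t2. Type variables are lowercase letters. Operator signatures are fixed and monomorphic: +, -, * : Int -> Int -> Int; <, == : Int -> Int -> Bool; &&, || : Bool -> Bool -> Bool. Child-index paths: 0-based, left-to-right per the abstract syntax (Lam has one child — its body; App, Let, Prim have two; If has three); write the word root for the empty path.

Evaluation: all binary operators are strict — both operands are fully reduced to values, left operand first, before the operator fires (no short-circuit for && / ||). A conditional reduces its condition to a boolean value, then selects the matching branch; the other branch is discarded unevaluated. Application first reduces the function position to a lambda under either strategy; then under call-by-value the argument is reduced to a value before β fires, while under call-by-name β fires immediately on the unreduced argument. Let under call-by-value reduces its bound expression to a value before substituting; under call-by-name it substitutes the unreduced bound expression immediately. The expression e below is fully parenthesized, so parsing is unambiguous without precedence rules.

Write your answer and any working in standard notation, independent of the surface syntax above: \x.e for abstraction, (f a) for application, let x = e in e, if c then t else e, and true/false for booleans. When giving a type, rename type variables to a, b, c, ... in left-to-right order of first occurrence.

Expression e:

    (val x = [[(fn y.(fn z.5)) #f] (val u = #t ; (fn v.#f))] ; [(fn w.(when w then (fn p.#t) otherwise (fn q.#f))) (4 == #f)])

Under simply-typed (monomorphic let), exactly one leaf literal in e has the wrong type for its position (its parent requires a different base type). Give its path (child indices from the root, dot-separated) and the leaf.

Derivation:
\z._ : b -> Int
\y._ : a -> b -> Int
  unify a -> b -> Int ~ Bool -> c
  unify a ~ Bool
  unify b -> Int ~ c
_ _ : b -> Int
let u : Bool
\v._ : d -> Bool
  unify b -> Int ~ (d -> Bool) -> e
  unify b ~ d -> Bool
  unify Int ~ e
_ _ : Int
let x : Int
w : f
  unify f ~ Bool
\p._ : g -> Bool
\q._ : h -> Bool
  unify g -> Bool ~ h -> Bool
  unify g ~ h
  unify Bool ~ Bool
\w._ : Bool -> h -> Bool
  unify Int ~ Int
  unify Bool ~ Int
  FAIL: mismatch Bool ~ Int

Answer: 1.1.1 : false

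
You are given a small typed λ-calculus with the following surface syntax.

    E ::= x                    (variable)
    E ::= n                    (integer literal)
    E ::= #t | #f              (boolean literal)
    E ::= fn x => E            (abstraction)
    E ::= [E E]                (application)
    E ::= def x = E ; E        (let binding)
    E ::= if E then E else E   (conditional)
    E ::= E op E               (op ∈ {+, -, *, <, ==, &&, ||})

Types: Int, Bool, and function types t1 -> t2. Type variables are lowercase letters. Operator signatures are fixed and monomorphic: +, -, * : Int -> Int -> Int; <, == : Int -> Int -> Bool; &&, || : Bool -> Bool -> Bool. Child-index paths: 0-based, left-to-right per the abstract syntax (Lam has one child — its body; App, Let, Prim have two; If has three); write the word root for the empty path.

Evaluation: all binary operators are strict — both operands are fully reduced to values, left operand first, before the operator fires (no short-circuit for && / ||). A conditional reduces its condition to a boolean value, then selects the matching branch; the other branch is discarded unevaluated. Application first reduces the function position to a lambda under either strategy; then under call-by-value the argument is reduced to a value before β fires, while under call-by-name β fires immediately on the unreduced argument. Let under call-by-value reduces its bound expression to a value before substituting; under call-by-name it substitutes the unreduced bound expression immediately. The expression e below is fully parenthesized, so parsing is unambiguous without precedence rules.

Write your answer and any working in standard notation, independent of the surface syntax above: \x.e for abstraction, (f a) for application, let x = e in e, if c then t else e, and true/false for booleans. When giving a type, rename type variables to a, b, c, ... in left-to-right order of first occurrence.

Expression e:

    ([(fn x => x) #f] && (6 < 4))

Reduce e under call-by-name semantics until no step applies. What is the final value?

Derivation:
step 0: (((\x.x) false) && (6 < 4))
step 1: [beta@0] (false && (6 < 4))
step 2: [delta@1] (false && false)
step 3: [delta@root] false

Answer: false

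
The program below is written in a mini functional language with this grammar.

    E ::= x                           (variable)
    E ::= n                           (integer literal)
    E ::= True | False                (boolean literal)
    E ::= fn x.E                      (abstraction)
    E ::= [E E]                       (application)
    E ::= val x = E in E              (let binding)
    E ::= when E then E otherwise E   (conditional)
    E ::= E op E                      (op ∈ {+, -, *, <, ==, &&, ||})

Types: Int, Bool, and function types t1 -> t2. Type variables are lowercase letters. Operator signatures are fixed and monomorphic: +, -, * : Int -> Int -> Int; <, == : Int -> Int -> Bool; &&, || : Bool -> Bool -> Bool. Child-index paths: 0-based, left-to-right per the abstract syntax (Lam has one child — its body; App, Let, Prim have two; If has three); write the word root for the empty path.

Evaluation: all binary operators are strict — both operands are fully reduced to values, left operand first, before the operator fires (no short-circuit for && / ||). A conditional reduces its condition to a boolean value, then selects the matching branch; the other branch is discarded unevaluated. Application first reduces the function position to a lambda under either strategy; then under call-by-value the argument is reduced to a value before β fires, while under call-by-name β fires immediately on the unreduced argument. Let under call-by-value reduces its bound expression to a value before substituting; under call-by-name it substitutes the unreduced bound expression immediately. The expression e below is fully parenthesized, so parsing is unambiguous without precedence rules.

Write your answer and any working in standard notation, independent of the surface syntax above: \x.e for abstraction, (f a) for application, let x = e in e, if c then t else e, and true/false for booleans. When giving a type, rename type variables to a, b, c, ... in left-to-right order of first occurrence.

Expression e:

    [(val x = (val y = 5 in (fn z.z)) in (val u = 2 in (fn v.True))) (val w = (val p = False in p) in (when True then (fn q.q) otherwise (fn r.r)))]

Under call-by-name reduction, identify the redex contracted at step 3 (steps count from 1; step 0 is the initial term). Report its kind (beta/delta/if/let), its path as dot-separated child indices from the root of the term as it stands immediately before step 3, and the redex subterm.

Answer: beta at root : ((\v.true) (let w = (let p = false in p) in (if true then (\q.q) else (\r.r))))

Derivation:
step 0: ((let x = (let y = 5 in (\z.z)) in (let u = 2 in (\v.true))) (let w = (let p = false in p) in (if true then (\q.q) else (\r.r))))
step 1: [let@0] ((let u = 2 in (\v.true)) (let w = (let p = false in p) in (if true then (\q.q) else (\r.r))))
step 2: [let@0] ((\v.true) (let w = (let p = false in p) in (if true then (\q.q) else (\r.r))))
step 3: [beta@root] true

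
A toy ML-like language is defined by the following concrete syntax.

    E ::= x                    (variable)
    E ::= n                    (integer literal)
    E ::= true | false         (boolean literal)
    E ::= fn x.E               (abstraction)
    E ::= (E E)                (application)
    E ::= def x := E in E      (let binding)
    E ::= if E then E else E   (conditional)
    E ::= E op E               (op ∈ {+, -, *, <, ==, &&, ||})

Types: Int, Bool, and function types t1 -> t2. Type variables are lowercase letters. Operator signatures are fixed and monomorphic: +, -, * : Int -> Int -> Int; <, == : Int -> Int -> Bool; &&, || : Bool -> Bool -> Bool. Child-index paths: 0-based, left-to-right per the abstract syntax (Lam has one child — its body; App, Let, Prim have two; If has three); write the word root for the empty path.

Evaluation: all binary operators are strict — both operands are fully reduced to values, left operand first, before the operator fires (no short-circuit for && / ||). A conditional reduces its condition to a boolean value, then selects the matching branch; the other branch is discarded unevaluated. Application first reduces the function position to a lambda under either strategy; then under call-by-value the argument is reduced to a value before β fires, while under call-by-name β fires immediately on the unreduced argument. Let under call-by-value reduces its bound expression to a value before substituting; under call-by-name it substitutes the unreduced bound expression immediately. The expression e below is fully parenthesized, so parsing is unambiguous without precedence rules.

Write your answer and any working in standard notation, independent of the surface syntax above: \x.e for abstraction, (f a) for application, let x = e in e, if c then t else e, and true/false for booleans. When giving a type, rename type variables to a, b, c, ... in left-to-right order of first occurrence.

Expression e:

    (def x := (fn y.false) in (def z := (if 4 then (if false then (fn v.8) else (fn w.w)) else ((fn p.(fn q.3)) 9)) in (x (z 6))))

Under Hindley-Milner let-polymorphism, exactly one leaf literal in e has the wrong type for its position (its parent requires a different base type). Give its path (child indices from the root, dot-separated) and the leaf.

Working:
\y._ : a -> Bool
let x : forall. a -> Bool
  unify Int ~ Bool
  FAIL: mismatch Int ~ Bool

Answer: 1.0.0 : 4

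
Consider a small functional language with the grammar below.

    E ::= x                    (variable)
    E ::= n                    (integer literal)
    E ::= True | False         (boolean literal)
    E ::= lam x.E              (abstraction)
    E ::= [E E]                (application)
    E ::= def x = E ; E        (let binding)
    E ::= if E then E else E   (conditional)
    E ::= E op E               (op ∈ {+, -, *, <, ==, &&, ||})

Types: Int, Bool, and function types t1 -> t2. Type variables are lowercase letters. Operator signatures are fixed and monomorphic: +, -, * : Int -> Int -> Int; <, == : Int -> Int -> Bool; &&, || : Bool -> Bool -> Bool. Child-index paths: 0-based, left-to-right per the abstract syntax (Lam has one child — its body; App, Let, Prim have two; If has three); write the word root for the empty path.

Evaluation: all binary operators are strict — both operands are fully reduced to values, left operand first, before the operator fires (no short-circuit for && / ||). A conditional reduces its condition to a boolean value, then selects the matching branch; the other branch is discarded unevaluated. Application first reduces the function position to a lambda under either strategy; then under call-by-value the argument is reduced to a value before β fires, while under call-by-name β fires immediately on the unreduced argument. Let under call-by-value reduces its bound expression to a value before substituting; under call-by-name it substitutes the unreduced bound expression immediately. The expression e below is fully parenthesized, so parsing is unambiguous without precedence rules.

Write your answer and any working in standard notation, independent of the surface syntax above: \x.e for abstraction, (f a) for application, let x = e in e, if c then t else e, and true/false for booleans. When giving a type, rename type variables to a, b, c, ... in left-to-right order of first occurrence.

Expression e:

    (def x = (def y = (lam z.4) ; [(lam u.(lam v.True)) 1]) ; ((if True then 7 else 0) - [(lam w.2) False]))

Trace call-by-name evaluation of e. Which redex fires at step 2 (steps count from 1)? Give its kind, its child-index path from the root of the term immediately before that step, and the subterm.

Trace:
step 0: (let x = (let y = (\z.4) in ((\u.(\v.true)) 1)) in ((if true then 7 else 0) - ((\w.2) false)))
step 1: [let@root] ((if true then 7 else 0) - ((\w.2) false))
step 2: [if@0] (7 - ((\w.2) false))

Answer: if at 0 : (if true then 7 else 0)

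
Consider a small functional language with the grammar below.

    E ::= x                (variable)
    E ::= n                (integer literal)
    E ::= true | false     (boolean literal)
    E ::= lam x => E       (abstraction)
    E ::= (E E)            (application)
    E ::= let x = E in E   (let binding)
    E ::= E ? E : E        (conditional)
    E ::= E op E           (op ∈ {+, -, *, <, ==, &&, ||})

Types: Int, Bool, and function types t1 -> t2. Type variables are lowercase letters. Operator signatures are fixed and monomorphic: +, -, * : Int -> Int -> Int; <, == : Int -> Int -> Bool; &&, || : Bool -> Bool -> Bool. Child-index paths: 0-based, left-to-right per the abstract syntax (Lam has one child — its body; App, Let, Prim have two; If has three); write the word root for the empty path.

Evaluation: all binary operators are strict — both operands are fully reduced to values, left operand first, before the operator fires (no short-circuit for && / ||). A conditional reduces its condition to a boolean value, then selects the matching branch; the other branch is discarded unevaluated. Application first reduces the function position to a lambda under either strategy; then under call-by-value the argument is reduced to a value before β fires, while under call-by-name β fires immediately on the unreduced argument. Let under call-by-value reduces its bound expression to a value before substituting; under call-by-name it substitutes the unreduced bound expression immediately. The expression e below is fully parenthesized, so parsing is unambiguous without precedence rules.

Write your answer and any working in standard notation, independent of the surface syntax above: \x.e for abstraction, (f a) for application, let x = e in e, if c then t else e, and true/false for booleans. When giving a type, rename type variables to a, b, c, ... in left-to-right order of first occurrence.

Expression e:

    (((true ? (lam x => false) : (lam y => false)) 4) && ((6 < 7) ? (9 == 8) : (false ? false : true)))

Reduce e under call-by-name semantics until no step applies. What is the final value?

Answer: false

Trace:
step 0: (((if true then (\x.false) else (\y.false)) 4) && (if (6 < 7) then (9 == 8) else (if false then false else true)))
step 1: [if@0.0] (((\x.false) 4) && (if (6 < 7) then (9 == 8) else (if false then false else true)))
step 2: [beta@0] (false && (if (6 < 7) then (9 == 8) else (if false then false else true)))
step 3: [delta@1.0] (false && (if true then (9 == 8) else (if false then false else true)))
step 4: [if@1] (false && (9 == 8))
step 5: [delta@1] (false && false)
step 6: [delta@root] false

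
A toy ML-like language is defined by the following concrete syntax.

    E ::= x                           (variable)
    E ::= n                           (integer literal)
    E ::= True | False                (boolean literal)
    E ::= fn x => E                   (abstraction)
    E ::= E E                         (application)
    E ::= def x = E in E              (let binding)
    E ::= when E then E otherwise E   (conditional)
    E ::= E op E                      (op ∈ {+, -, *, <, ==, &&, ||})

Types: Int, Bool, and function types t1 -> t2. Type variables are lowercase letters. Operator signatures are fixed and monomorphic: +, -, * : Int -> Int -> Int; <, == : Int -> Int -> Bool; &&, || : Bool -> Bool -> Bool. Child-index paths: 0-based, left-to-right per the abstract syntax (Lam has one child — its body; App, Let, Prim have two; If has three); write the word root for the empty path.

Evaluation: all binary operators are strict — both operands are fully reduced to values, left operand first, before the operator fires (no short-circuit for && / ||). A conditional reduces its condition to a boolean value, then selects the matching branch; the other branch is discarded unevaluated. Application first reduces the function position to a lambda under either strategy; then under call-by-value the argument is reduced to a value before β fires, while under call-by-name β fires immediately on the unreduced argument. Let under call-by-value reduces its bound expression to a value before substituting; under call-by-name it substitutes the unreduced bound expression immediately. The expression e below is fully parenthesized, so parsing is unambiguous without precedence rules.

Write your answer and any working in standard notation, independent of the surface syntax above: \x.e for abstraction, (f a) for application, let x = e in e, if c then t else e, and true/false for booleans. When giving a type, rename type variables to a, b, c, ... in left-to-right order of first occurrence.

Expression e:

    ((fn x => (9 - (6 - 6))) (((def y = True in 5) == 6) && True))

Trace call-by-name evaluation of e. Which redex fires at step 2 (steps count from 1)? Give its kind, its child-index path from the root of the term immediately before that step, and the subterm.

Derivation:
step 0: ((\x.(9 - (6 - 6))) (((let y = true in 5) == 6) && true))
step 1: [beta@root] (9 - (6 - 6))
step 2: [delta@1] (9 - 0)

Answer: delta at 1 : (6 - 6)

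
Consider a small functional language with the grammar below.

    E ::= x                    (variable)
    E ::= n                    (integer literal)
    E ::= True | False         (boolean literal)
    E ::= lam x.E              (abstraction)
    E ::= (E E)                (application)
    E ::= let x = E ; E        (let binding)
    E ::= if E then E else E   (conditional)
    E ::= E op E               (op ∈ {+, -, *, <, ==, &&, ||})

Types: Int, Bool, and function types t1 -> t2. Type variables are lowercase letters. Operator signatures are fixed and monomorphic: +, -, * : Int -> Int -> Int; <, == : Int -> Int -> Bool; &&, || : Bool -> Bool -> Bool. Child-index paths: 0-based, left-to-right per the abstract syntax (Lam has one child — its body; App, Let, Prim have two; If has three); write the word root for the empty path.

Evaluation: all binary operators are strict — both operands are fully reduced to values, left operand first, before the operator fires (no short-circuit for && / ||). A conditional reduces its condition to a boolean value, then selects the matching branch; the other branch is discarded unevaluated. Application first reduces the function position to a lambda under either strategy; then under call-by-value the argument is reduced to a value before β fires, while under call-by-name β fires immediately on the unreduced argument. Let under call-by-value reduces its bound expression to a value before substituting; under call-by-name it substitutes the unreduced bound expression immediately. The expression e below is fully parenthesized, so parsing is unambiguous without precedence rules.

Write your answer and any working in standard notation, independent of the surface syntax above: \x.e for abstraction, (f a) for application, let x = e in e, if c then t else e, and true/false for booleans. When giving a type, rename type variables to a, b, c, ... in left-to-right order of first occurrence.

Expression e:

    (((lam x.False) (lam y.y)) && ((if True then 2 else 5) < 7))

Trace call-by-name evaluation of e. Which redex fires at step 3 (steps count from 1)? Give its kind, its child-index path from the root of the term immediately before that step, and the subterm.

Working:
step 0: (((\x.false) (\y.y)) && ((if true then 2 else 5) < 7))
step 1: [beta@0] (false && ((if true then 2 else 5) < 7))
step 2: [if@1.0] (false && (2 < 7))
step 3: [delta@1] (false && true)

Answer: delta at 1 : (2 < 7)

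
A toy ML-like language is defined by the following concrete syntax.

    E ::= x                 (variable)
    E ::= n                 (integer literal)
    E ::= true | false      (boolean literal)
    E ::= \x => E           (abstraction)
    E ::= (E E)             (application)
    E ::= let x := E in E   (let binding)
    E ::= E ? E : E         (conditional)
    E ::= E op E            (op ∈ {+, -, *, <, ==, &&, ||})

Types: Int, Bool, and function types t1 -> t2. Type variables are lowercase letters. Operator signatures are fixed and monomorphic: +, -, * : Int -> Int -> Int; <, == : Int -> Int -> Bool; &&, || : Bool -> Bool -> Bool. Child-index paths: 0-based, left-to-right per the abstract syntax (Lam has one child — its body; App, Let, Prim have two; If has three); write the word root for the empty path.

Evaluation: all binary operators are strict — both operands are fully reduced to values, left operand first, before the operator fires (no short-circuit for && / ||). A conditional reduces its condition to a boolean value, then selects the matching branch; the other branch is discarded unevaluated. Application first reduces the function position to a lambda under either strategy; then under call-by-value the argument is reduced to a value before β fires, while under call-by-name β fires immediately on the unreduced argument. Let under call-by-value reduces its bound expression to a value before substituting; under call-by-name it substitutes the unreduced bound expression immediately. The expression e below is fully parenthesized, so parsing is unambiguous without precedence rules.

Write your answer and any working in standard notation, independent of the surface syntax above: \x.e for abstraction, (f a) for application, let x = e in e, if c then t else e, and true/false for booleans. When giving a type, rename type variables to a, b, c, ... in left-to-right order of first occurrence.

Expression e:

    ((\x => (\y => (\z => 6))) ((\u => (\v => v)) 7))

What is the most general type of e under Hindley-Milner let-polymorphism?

Trace:
\z._ : c -> Int
\y._ : b -> c -> Int
\x._ : a -> b -> c -> Int
v : e
\v._ : e -> e
\u._ : d -> e -> e
  unify d -> e -> e ~ Int -> f
  unify d ~ Int
  unify e -> e ~ f
_ _ : e -> e
  unify a -> b -> c -> Int ~ (e -> e) -> g
  unify a ~ e -> e
  unify b -> c -> Int ~ g
_ _ : b -> c -> Int

Answer: a -> b -> Int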